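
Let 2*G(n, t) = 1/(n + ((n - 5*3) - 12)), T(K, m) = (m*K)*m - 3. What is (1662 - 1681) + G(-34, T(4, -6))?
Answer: -3611/190 ≈ -19.005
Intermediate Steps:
T(K, m) = -3 + K*m**2 (T(K, m) = (K*m)*m - 3 = K*m**2 - 3 = -3 + K*m**2)
G(n, t) = 1/(2*(-27 + 2*n)) (G(n, t) = 1/(2*(n + ((n - 5*3) - 12))) = 1/(2*(n + ((n - 15) - 12))) = 1/(2*(n + ((-15 + n) - 12))) = 1/(2*(n + (-27 + n))) = 1/(2*(-27 + 2*n)))
(1662 - 1681) + G(-34, T(4, -6)) = (1662 - 1681) + 1/(2*(-27 + 2*(-34))) = -19 + 1/(2*(-27 - 68)) = -19 + (1/2)/(-95) = -19 + (1/2)*(-1/95) = -19 - 1/190 = -3611/190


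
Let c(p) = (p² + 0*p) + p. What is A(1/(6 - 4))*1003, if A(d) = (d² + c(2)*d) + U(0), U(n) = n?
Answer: 13039/4 ≈ 3259.8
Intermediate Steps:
c(p) = p + p² (c(p) = (p² + 0) + p = p² + p = p + p²)
A(d) = d² + 6*d (A(d) = (d² + (2*(1 + 2))*d) + 0 = (d² + (2*3)*d) + 0 = (d² + 6*d) + 0 = d² + 6*d)
A(1/(6 - 4))*1003 = ((6 + 1/(6 - 4))/(6 - 4))*1003 = ((6 + 1/2)/2)*1003 = ((6 + ½)/2)*1003 = ((½)*(13/2))*1003 = (13/4)*1003 = 13039/4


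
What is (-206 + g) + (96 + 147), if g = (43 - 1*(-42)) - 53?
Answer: 69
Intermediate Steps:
g = 32 (g = (43 + 42) - 53 = 85 - 53 = 32)
(-206 + g) + (96 + 147) = (-206 + 32) + (96 + 147) = -174 + 243 = 69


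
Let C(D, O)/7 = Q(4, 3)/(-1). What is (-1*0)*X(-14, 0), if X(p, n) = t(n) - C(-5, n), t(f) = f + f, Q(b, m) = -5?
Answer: 0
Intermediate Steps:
t(f) = 2*f
C(D, O) = 35 (C(D, O) = 7*(-5/(-1)) = 7*(-5*(-1)) = 7*5 = 35)
X(p, n) = -35 + 2*n (X(p, n) = 2*n - 1*35 = 2*n - 35 = -35 + 2*n)
(-1*0)*X(-14, 0) = (-1*0)*(-35 + 2*0) = 0*(-35 + 0) = 0*(-35) = 0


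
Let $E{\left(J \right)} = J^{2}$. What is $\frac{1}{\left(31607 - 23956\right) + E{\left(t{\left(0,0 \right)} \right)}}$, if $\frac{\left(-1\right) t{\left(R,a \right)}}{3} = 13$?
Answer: $\frac{1}{9172} \approx 0.00010903$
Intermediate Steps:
$t{\left(R,a \right)} = -39$ ($t{\left(R,a \right)} = \left(-3\right) 13 = -39$)
$\frac{1}{\left(31607 - 23956\right) + E{\left(t{\left(0,0 \right)} \right)}} = \frac{1}{\left(31607 - 23956\right) + \left(-39\right)^{2}} = \frac{1}{7651 + 1521} = \frac{1}{9172}$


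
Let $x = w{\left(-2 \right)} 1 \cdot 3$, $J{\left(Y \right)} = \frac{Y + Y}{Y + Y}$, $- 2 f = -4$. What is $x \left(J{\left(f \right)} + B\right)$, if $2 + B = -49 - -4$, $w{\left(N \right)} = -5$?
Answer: $690$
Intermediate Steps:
$f = 2$ ($f = \left(- \frac{1}{2}\right) \left(-4\right) = 2$)
$J{\left(Y \right)} = 1$ ($J{\left(Y \right)} = \frac{2 Y}{2 Y} = 2 Y \frac{1}{2 Y} = 1$)
$x = -15$ ($x = \left(-5\right) 1 \cdot 3 = \left(-5\right) 3 = -15$)
$B = -47$ ($B = -2 - 45 = -47$)
$x \left(J{\left(f \right)} + B\right) = - 15 \left(1 - 47\right) = \left(-15\right) \left(-46\right) = 690$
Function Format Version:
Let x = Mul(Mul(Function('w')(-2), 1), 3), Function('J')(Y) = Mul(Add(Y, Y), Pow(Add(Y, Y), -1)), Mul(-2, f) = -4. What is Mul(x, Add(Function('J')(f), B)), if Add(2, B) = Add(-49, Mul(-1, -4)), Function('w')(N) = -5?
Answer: 690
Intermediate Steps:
f = 2 (f = Mul(Rational(-1, 2), -4) = 2)
Function('J')(Y) = 1 (Function('J')(Y) = Mul(Mul(2, Y), Pow(Mul(2, Y), -1)) = Mul(Mul(2, Y), Mul(Rational(1, 2), Pow(Y, -1))) = 1)
x = -15 (x = Mul(Mul(-5, 1), 3) = Mul(-5, 3) = -15)
B = -47 (B = Add(-2, Add(-49, Mul(-1, -4))) = Add(-2, Add(-49, 4)) = Add(-2, -45) = -47)
Mul(x, Add(Function('J')(f), B)) = Mul(-15, Add(1, -47)) = Mul(-15, -46) = 690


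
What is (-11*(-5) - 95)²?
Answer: 1600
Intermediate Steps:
(-11*(-5) - 95)² = (55 - 95)² = (-40)² = 1600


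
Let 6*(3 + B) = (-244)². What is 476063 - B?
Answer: 1398430/3 ≈ 4.6614e+5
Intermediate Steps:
B = 29759/3 (B = -3 + (⅙)*(-244)² = -3 + (⅙)*59536 = -3 + 29768/3 = 29759/3 ≈ 9919.7)
476063 - B = 476063 - 1*29759/3 = 476063 - 29759/3 = 1398430/3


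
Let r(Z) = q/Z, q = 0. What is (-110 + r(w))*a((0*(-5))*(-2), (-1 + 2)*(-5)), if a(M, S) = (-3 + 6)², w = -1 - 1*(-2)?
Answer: -990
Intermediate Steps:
w = 1 (w = -1 + 2 = 1)
r(Z) = 0 (r(Z) = 0/Z = 0)
a(M, S) = 9 (a(M, S) = 3² = 9)
(-110 + r(w))*a((0*(-5))*(-2), (-1 + 2)*(-5)) = (-110 + 0)*9 = -110*9 = -990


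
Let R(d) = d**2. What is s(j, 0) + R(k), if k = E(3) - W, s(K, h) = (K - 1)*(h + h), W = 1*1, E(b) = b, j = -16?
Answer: 4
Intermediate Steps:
W = 1
s(K, h) = 2*h*(-1 + K) (s(K, h) = (-1 + K)*(2*h) = 2*h*(-1 + K))
k = 2 (k = 3 - 1*1 = 3 - 1 = 2)
s(j, 0) + R(k) = 2*0*(-1 - 16) + 2**2 = 2*0*(-17) + 4 = 0 + 4 = 4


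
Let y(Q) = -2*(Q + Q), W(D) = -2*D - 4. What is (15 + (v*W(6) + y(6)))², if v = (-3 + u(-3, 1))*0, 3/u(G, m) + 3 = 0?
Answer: 81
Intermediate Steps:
u(G, m) = -1 (u(G, m) = 3/(-3 + 0) = 3/(-3) = 3*(-⅓) = -1)
W(D) = -4 - 2*D
y(Q) = -4*Q
v = 0 (v = (-3 - 1)*0 = -4*0 = 0)
(15 + (v*W(6) + y(6)))² = (15 + (0*(-4 - 2*6) - 4*6))² = (15 + (0*(-4 - 12) - 24))² = (15 + (0*(-16) - 24))² = (15 + (0 - 24))² = (15 - 24)² = (-9)² = 81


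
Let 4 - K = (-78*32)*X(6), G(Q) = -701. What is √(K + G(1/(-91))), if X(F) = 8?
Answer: √19271 ≈ 138.82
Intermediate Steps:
K = 19972 (K = 4 - (-78*32)*8 = 4 - (-2496)*8 = 4 - 1*(-19968) = 4 + 19968 = 19972)
√(K + G(1/(-91))) = √(19972 - 701) = √19271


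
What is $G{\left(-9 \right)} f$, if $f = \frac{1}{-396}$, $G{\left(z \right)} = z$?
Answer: $\frac{1}{44} \approx 0.022727$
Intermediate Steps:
$f = - \frac{1}{396} \approx -0.0025253$
$G{\left(-9 \right)} f = \left(-9\right) \left(- \frac{1}{396}\right) = \frac{1}{44}$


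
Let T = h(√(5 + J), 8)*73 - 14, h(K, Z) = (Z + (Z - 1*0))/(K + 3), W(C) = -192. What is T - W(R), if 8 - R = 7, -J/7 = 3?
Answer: 7954/25 - 4672*I/25 ≈ 318.16 - 186.88*I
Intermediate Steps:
J = -21 (J = -7*3 = -21)
R = 1 (R = 8 - 1*7 = 8 - 7 = 1)
h(K, Z) = 2*Z/(3 + K) (h(K, Z) = (Z + (Z + 0))/(3 + K) = (Z + Z)/(3 + K) = (2*Z)/(3 + K) = 2*Z/(3 + K))
T = 3154/25 - 4672*I/25 (T = (2*8/(3 + √(5 - 21)))*73 - 14 = (2*8/(3 + √(-16)))*73 - 14 = (2*8/(3 + 4*I))*73 - 14 = (2*8*((3 - 4*I)/25))*73 - 14 = (48/25 - 64*I/25)*73 - 14 = (3504/25 - 4672*I/25) - 14 = 3154/25 - 4672*I/25 ≈ 126.16 - 186.88*I)
T - W(R) = (3154/25 - 4672*I/25) - 1*(-192) = (3154/25 - 4672*I/25) + 192 = 7954/25 - 4672*I/25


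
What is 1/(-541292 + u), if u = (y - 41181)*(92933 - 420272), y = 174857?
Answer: -1/43757909456 ≈ -2.2853e-11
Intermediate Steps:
u = -43757368164 (u = (174857 - 41181)*(92933 - 420272) = 133676*(-327339) = -43757368164)
1/(-541292 + u) = 1/(-541292 - 43757368164) = 1/(-43757909456) = -1/43757909456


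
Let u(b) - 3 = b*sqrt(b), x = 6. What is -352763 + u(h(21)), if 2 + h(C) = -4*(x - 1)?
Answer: -352760 - 22*I*sqrt(22) ≈ -3.5276e+5 - 103.19*I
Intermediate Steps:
h(C) = -22 (h(C) = -2 - 4*(6 - 1) = -2 - 4*5 = -2 - 20 = -22)
u(b) = 3 + b**(3/2) (u(b) = 3 + b*sqrt(b) = 3 + b**(3/2))
-352763 + u(h(21)) = -352763 + (3 + (-22)**(3/2)) = -352763 + (3 - 22*I*sqrt(22)) = -352760 - 22*I*sqrt(22)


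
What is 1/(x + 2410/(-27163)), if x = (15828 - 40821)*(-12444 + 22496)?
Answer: -27163/6824150605078 ≈ -3.9804e-9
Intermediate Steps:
x = -251229636 (x = -24993*10052 = -251229636)
1/(x + 2410/(-27163)) = 1/(-251229636 + 2410/(-27163)) = 1/(-251229636 + 2410*(-1/27163)) = 1/(-251229636 - 2410/27163) = 1/(-6824150605078/27163) = -27163/6824150605078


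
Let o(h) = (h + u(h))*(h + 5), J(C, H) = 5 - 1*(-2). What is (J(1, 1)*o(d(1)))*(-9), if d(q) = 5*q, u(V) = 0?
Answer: -3150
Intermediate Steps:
J(C, H) = 7 (J(C, H) = 5 + 2 = 7)
o(h) = h*(5 + h) (o(h) = (h + 0)*(h + 5) = h*(5 + h))
(J(1, 1)*o(d(1)))*(-9) = (7*((5*1)*(5 + 5*1)))*(-9) = (7*(5*(5 + 5)))*(-9) = (7*(5*10))*(-9) = (7*50)*(-9) = 350*(-9) = -3150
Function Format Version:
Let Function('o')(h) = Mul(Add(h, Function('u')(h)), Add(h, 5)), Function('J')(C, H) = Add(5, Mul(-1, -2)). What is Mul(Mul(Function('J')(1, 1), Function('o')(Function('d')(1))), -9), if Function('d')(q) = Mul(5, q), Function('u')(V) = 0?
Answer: -3150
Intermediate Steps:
Function('J')(C, H) = 7 (Function('J')(C, H) = Add(5, 2) = 7)
Function('o')(h) = Mul(h, Add(5, h)) (Function('o')(h) = Mul(Add(h, 0), Add(h, 5)) = Mul(h, Add(5, h)))
Mul(Mul(Function('J')(1, 1), Function('o')(Function('d')(1))), -9) = Mul(Mul(7, Mul(Mul(5, 1), Add(5, Mul(5, 1)))), -9) = Mul(Mul(7, Mul(5, Add(5, 5))), -9) = Mul(Mul(7, Mul(5, 10)), -9) = Mul(Mul(7, 50), -9) = Mul(350, -9) = -3150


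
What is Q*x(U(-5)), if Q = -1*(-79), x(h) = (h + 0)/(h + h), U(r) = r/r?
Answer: 79/2 ≈ 39.500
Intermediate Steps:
U(r) = 1
x(h) = ½ (x(h) = h/((2*h)) = h*(1/(2*h)) = ½)
Q = 79
Q*x(U(-5)) = 79*(½) = 79/2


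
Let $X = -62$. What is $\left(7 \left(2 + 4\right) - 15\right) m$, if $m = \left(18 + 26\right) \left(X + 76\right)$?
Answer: $16632$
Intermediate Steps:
$m = 616$ ($m = \left(18 + 26\right) \left(-62 + 76\right) = 44 \cdot 14 = 616$)
$\left(7 \left(2 + 4\right) - 15\right) m = \left(7 \left(2 + 4\right) - 15\right) 616 = \left(7 \cdot 6 - 15\right) 616 = \left(42 - 15\right) 616 = 27 \cdot 616 = 16632$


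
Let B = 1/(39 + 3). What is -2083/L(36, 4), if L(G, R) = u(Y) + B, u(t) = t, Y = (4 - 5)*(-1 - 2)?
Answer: -87486/127 ≈ -688.87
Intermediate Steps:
B = 1/42 ≈ 0.023810
Y = 3 (Y = -1*(-3) = 3)
L(G, R) = 127/42 (L(G, R) = 3 + 1/42 = 127/42)
-2083/L(36, 4) = -2083/127/42 = -2083*42/127 = -87486/127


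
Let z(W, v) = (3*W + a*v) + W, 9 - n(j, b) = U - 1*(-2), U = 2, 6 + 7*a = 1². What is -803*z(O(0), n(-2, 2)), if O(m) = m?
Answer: 20075/7 ≈ 2867.9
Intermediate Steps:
a = -5/7 (a = -6/7 + (⅐)*1² = -6/7 + (⅐)*1 = -6/7 + ⅐ = -5/7 ≈ -0.71429)
n(j, b) = 5 (n(j, b) = 9 - (2 - 1*(-2)) = 9 - (2 + 2) = 9 - 1*4 = 9 - 4 = 5)
z(W, v) = 4*W - 5*v/7 (z(W, v) = (3*W - 5*v/7) + W = 4*W - 5*v/7)
-803*z(O(0), n(-2, 2)) = -803*(4*0 - 5/7*5) = -803*(0 - 25/7) = -803*(-25/7) = 20075/7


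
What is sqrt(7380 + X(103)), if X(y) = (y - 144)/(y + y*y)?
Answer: sqrt(211708001882)/5356 ≈ 85.907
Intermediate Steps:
X(y) = (-144 + y)/(y + y**2)
sqrt(7380 + X(103)) = sqrt(7380 + (-144 + 103)/(103*(1 + 103))) = sqrt(7380 + (1/103)*(-41)/104) = sqrt(7380 + (1/103)*(1/104)*(-41)) = sqrt(7380 - 41/10712) = sqrt(79054519/10712) = sqrt(211708001882)/5356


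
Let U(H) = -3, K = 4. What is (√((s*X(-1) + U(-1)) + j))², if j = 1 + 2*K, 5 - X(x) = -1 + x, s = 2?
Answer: 20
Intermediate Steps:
X(x) = 6 - x (X(x) = 5 - (-1 + x) = 5 + (1 - x) = 6 - x)
j = 9 (j = 1 + 2*4 = 1 + 8 = 9)
(√((s*X(-1) + U(-1)) + j))² = (√((2*(6 - 1*(-1)) - 3) + 9))² = (√((2*(6 + 1) - 3) + 9))² = (√((2*7 - 3) + 9))² = (√((14 - 3) + 9))² = (√(11 + 9))² = (√20)² = (2*√5)² = 20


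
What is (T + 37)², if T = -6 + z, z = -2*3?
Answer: 625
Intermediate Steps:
z = -6
T = -12 (T = -6 - 6 = -12)
(T + 37)² = (-12 + 37)² = 25² = 625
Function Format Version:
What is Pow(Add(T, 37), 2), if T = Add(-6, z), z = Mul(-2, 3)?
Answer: 625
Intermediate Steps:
z = -6
T = -12 (T = Add(-6, -6) = -12)
Pow(Add(T, 37), 2) = Pow(Add(-12, 37), 2) = Pow(25, 2) = 625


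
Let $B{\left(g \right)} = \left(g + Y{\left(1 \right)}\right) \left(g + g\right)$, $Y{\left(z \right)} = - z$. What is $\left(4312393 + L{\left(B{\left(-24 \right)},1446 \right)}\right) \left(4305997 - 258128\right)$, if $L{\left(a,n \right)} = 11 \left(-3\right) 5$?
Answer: $17455334042132$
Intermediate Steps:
$B{\left(g \right)} = 2 g \left(-1 + g\right)$ ($B{\left(g \right)} = \left(g - 1\right) \left(g + g\right) = \left(g - 1\right) 2 g = \left(-1 + g\right) 2 g = 2 g \left(-1 + g\right)$)
$L{\left(a,n \right)} = -165$ ($L{\left(a,n \right)} = \left(-33\right) 5 = -165$)
$\left(4312393 + L{\left(B{\left(-24 \right)},1446 \right)}\right) \left(4305997 - 258128\right) = \left(4312393 - 165\right) \left(4305997 - 258128\right) = 4312228 \cdot 4047869 = 17455334042132$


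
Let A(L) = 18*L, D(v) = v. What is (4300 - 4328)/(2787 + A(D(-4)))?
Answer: -28/2715 ≈ -0.010313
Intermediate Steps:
(4300 - 4328)/(2787 + A(D(-4))) = (4300 - 4328)/(2787 + 18*(-4)) = -28/(2787 - 72) = -28/2715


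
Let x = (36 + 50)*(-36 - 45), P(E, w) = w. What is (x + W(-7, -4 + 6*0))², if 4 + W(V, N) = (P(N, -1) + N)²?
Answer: 48233025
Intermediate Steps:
x = -6966 (x = 86*(-81) = -6966)
W(V, N) = -4 + (-1 + N)²
(x + W(-7, -4 + 6*0))² = (-6966 + (-4 + (-1 + (-4 + 6*0))²))² = (-6966 + (-4 + (-1 + (-4 + 0))²))² = (-6966 + (-4 + (-1 - 4)²))² = (-6966 + (-4 + (-5)²))² = (-6966 + (-4 + 25))² = (-6966 + 21)² = (-6945)² = 48233025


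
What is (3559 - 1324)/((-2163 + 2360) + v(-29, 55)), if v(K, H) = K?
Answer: 745/56 ≈ 13.304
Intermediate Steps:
(3559 - 1324)/((-2163 + 2360) + v(-29, 55)) = (3559 - 1324)/((-2163 + 2360) - 29) = 2235/(197 - 29) = 2235/168 = 2235*(1/168) = 745/56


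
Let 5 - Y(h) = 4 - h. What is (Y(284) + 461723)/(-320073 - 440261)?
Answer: -231004/380167 ≈ -0.60764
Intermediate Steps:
Y(h) = 1 + h (Y(h) = 5 - (4 - h) = 5 + (-4 + h) = 1 + h)
(Y(284) + 461723)/(-320073 - 440261) = ((1 + 284) + 461723)/(-320073 - 440261) = (285 + 461723)/(-760334) = 462008*(-1/760334) = -231004/380167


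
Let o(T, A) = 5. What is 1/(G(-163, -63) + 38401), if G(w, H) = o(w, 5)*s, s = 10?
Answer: 1/38451 ≈ 2.6007e-5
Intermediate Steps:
G(w, H) = 50 (G(w, H) = 5*10 = 50)
1/(G(-163, -63) + 38401) = 1/(50 + 38401) = 1/38451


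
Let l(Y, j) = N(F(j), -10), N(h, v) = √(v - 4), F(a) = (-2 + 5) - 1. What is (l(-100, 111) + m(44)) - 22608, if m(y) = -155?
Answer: -22763 + I*√14 ≈ -22763.0 + 3.7417*I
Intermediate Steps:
F(a) = 2 (F(a) = 3 - 1 = 2)
N(h, v) = √(-4 + v)
l(Y, j) = I*√14 (l(Y, j) = √(-4 - 10) = √(-14) = I*√14)
(l(-100, 111) + m(44)) - 22608 = (I*√14 - 155) - 22608 = (-155 + I*√14) - 22608 = -22763 + I*√14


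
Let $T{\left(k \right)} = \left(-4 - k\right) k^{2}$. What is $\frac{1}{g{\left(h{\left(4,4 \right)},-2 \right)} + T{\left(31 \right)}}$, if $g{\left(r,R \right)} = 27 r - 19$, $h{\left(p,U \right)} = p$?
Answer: $- \frac{1}{33546} \approx -2.981 \cdot 10^{-5}$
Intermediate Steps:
$T{\left(k \right)} = k^{2} \left(-4 - k\right)$
$g{\left(r,R \right)} = -19 + 27 r$
$\frac{1}{g{\left(h{\left(4,4 \right)},-2 \right)} + T{\left(31 \right)}} = \frac{1}{\left(-19 + 27 \cdot 4\right) + 31^{2} \left(-4 - 31\right)} = \frac{1}{\left(-19 + 108\right) + 961 \left(-4 - 31\right)} = \frac{1}{89 + 961 \left(-35\right)} = \frac{1}{89 - 33635} = \frac{1}{-33546} = - \frac{1}{33546}$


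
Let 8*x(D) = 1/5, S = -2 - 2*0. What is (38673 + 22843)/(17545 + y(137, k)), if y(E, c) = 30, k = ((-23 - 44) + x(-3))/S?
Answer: 61516/17575 ≈ 3.5002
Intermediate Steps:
S = -2 (S = -2 + 0 = -2)
x(D) = 1/40 (x(D) = (1/8)/5 = (1/8)*(1/5) = 1/40)
k = 2679/80 (k = ((-23 - 44) + 1/40)/(-2) = (-67 + 1/40)*(-1/2) = -2679/40*(-1/2) = 2679/80 ≈ 33.487)
(38673 + 22843)/(17545 + y(137, k)) = (38673 + 22843)/(17545 + 30) = 61516/17575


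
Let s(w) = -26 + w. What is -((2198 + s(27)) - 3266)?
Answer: 1067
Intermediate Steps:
-((2198 + s(27)) - 3266) = -((2198 + (-26 + 27)) - 3266) = -((2198 + 1) - 3266) = -(2199 - 3266) = -1*(-1067) = 1067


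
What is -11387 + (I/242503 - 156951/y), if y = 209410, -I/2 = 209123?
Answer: -578386579613223/50782553230 ≈ -11389.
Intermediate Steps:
I = -418246 (I = -2*209123 = -418246)
-11387 + (I/242503 - 156951/y) = -11387 + (-418246/242503 - 156951/209410) = -11387 - 125645983213/50782553230 = -578386579613223/50782553230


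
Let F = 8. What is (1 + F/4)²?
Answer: 9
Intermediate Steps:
(1 + F/4)² = (1 + 8/4)² = (1 + 8*(¼))² = (1 + 2)² = 3² = 9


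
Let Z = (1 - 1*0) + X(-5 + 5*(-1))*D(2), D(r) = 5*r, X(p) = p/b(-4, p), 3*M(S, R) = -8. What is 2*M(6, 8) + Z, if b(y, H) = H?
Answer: 17/3 ≈ 5.6667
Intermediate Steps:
M(S, R) = -8/3 (M(S, R) = (⅓)*(-8) = -8/3)
X(p) = 1 (X(p) = p/p = 1)
Z = 11 (Z = (1 - 1*0) + 1*(5*2) = (1 + 0) + 1*10 = 1 + 10 = 11)
2*M(6, 8) + Z = 2*(-8/3) + 11 = -16/3 + 11 = 17/3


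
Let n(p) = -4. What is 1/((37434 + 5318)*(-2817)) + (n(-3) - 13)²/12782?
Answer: 17402473097/769683366144 ≈ 0.022610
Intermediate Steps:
1/((37434 + 5318)*(-2817)) + (n(-3) - 13)²/12782 = 1/((37434 + 5318)*(-2817)) + (-4 - 13)²/12782 = -1/2817/42752 + (-17)²*(1/12782) = (1/42752)*(-1/2817) + 289*(1/12782) = -1/120432384 + 289/12782 = 17402473097/769683366144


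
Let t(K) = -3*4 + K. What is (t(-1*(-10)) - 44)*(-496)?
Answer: 22816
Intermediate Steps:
t(K) = -12 + K
(t(-1*(-10)) - 44)*(-496) = ((-12 - 1*(-10)) - 44)*(-496) = ((-12 + 10) - 44)*(-496) = (-2 - 44)*(-496) = -46*(-496) = 22816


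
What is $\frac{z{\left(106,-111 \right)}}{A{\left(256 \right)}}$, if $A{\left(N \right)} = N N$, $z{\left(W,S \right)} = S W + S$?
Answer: $- \frac{11877}{65536} \approx -0.18123$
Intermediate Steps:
$z{\left(W,S \right)} = S + S W$
$A{\left(N \right)} = N^{2}$
$\frac{z{\left(106,-111 \right)}}{A{\left(256 \right)}} = \frac{\left(-111\right) \left(1 + 106\right)}{256^{2}} = \frac{\left(-111\right) 107}{65536} = \left(-11877\right) \frac{1}{65536} = - \frac{11877}{65536}$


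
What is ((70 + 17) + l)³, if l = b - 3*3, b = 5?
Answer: 571787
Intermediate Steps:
l = -4 (l = 5 - 3*3 = 5 - 9 = -4)
((70 + 17) + l)³ = ((70 + 17) - 4)³ = (87 - 4)³ = 83³ = 571787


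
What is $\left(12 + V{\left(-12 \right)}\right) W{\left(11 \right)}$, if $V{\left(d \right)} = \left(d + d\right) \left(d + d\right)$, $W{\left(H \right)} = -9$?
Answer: $-5292$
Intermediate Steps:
$V{\left(d \right)} = 4 d^{2}$ ($V{\left(d \right)} = 2 d 2 d = 4 d^{2}$)
$\left(12 + V{\left(-12 \right)}\right) W{\left(11 \right)} = \left(12 + 4 \left(-12\right)^{2}\right) \left(-9\right) = \left(12 + 4 \cdot 144\right) \left(-9\right) = \left(12 + 576\right) \left(-9\right) = 588 \left(-9\right) = -5292$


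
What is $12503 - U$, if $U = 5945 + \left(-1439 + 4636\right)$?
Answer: $3361$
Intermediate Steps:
$U = 9142$ ($U = 5945 + 3197 = 9142$)
$12503 - U = 12503 - 9142 = 3361$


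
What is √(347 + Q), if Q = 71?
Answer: √418 ≈ 20.445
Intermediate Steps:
√(347 + Q) = √(347 + 71) = √418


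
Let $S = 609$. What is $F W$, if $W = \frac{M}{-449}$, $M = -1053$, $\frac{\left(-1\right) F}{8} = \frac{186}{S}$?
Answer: $- \frac{522288}{91147} \approx -5.7302$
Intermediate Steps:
$F = - \frac{496}{203}$ ($F = - 8 \cdot \frac{186}{609} = - 8 \cdot 186 \cdot \frac{1}{609} = \left(-8\right) \frac{62}{203} = - \frac{496}{203} \approx -2.4433$)
$W = \frac{1053}{449}$ ($W = - \frac{1053}{-449} = \left(-1053\right) \left(- \frac{1}{449}\right) = \frac{1053}{449} \approx 2.3452$)
$F W = \left(- \frac{496}{203}\right) \frac{1053}{449} = - \frac{522288}{91147}$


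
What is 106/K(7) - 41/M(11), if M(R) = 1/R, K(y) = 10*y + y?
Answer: -34621/77 ≈ -449.62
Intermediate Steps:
K(y) = 11*y
106/K(7) - 41/M(11) = 106/((11*7)) - 41/(1/11) = 106/77 - 41/1/11 = 106*(1/77) - 41*11 = 106/77 - 451 = -34621/77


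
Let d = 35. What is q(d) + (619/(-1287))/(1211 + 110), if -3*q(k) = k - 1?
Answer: -19268725/1700127 ≈ -11.334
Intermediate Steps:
q(k) = ⅓ - k/3 (q(k) = -(k - 1)/3 = -(-1 + k)/3 = ⅓ - k/3)
q(d) + (619/(-1287))/(1211 + 110) = (⅓ - ⅓*35) + (619/(-1287))/(1211 + 110) = (⅓ - 35/3) + (619*(-1/1287))/1321 = -34/3 + (1/1321)*(-619/1287) = -34/3 - 619/1700127 = -19268725/1700127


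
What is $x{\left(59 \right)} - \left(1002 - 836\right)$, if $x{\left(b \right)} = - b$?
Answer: $-225$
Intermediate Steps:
$x{\left(59 \right)} - \left(1002 - 836\right) = \left(-1\right) 59 - \left(1002 - 836\right) = -59 - \left(1002 - 836\right) = -59 - 166 = -225$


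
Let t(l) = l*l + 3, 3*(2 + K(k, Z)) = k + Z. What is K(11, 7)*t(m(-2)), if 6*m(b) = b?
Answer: 112/9 ≈ 12.444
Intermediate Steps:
K(k, Z) = -2 + Z/3 + k/3 (K(k, Z) = -2 + (k + Z)/3 = -2 + (Z + k)/3 = -2 + (Z/3 + k/3) = -2 + Z/3 + k/3)
m(b) = b/6
t(l) = 3 + l² (t(l) = l² + 3 = 3 + l²)
K(11, 7)*t(m(-2)) = (-2 + (⅓)*7 + (⅓)*11)*(3 + ((⅙)*(-2))²) = (-2 + 7/3 + 11/3)*(3 + (-⅓)²) = 4*(3 + ⅑) = 4*(28/9) = 112/9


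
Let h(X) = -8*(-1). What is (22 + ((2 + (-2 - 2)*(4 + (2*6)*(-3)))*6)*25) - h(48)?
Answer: 19514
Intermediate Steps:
h(X) = 8
(22 + ((2 + (-2 - 2)*(4 + (2*6)*(-3)))*6)*25) - h(48) = (22 + ((2 + (-2 - 2)*(4 + (2*6)*(-3)))*6)*25) - 1*8 = (22 + ((2 - 4*(4 + 12*(-3)))*6)*25) - 8 = (22 + ((2 - 4*(4 - 36))*6)*25) - 8 = (22 + ((2 - 4*(-32))*6)*25) - 8 = (22 + ((2 + 128)*6)*25) - 8 = (22 + (130*6)*25) - 8 = (22 + 780*25) - 8 = (22 + 19500) - 8 = 19522 - 8 = 19514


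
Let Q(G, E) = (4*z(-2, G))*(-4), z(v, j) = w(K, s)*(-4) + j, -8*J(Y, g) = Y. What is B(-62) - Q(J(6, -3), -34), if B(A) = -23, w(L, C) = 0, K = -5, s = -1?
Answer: -35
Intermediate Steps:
J(Y, g) = -Y/8
z(v, j) = j (z(v, j) = 0*(-4) + j = 0 + j = j)
Q(G, E) = -16*G (Q(G, E) = (4*G)*(-4) = -16*G)
B(-62) - Q(J(6, -3), -34) = -23 - (-16)*(-1/8*6) = -23 - (-16)*(-3)/4 = -23 - 1*12 = -23 - 12 = -35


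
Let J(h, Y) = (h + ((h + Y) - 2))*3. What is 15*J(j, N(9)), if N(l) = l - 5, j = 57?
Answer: 5220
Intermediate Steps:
N(l) = -5 + l
J(h, Y) = -6 + 3*Y + 6*h (J(h, Y) = (h + ((Y + h) - 2))*3 = (h + (-2 + Y + h))*3 = (-2 + Y + 2*h)*3 = -6 + 3*Y + 6*h)
15*J(j, N(9)) = 15*(-6 + 3*(-5 + 9) + 6*57) = 15*(-6 + 3*4 + 342) = 15*(-6 + 12 + 342) = 15*348 = 5220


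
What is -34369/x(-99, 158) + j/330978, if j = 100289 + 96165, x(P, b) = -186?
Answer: 1901987221/10260318 ≈ 185.37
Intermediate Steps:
j = 196454
-34369/x(-99, 158) + j/330978 = -34369/(-186) + 196454/330978 = -34369*(-1/186) + 196454*(1/330978) = 34369/186 + 98227/165489 = 1901987221/10260318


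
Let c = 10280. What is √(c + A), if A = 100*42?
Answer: 4*√905 ≈ 120.33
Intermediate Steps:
A = 4200
√(c + A) = √(10280 + 4200) = √14480 = 4*√905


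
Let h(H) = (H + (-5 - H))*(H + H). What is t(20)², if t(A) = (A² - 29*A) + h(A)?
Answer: 144400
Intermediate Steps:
h(H) = -10*H
t(A) = A² - 39*A (t(A) = (A² - 29*A) - 10*A = A² - 39*A)
t(20)² = (20*(-39 + 20))² = (20*(-19))² = (-380)² = 144400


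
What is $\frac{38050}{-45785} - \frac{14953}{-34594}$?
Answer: $- \frac{126335719}{316777258} \approx -0.39882$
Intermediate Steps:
$\frac{38050}{-45785} - \frac{14953}{-34594} = 38050 \left(- \frac{1}{45785}\right) - - \frac{14953}{34594} = - \frac{7610}{9157} + \frac{14953}{34594} = - \frac{126335719}{316777258}$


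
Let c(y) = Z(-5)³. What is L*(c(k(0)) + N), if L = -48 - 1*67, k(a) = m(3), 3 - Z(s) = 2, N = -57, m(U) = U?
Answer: 6440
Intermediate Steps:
Z(s) = 1 (Z(s) = 3 - 1*2 = 3 - 2 = 1)
k(a) = 3
L = -115 (L = -48 - 67 = -115)
c(y) = 1 (c(y) = 1³ = 1)
L*(c(k(0)) + N) = -115*(1 - 57) = -115*(-56) = 6440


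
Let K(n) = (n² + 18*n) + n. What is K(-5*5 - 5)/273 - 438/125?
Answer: -26108/11375 ≈ -2.2952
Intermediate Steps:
K(n) = n² + 19*n
K(-5*5 - 5)/273 - 438/125 = ((-5*5 - 5)*(19 + (-5*5 - 5)))/273 - 438/125 = ((-25 - 5)*(19 + (-25 - 5)))*(1/273) - 438*1/125 = -30*(19 - 30)*(1/273) - 438/125 = -30*(-11)*(1/273) - 438/125 = 330*(1/273) - 438/125 = 110/91 - 438/125 = -26108/11375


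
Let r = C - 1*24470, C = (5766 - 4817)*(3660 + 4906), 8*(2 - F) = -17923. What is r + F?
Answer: 64855251/8 ≈ 8.1069e+6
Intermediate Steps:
F = 17939/8 (F = 2 - ⅛*(-17923) = 2 + 17923/8 = 17939/8 ≈ 2242.4)
C = 8129134 (C = 949*8566 = 8129134)
r = 8104664 (r = 8129134 - 1*24470 = 8129134 - 24470 = 8104664)
r + F = 8104664 + 17939/8 = 64855251/8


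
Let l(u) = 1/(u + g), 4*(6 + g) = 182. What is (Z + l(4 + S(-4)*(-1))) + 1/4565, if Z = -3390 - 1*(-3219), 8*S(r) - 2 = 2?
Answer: -33561837/196295 ≈ -170.98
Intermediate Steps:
S(r) = 1/2 (S(r) = 1/4 + (1/8)*2 = 1/4 + 1/4 = 1/2)
g = 79/2 (g = -6 + (1/4)*182 = -6 + 91/2 = 79/2 ≈ 39.500)
Z = -171 (Z = -3390 + 3219 = -171)
l(u) = 1/(79/2 + u) (l(u) = 1/(u + 79/2) = 1/(79/2 + u))
(Z + l(4 + S(-4)*(-1))) + 1/4565 = (-171 + 2/(79 + 2*(4 + (1/2)*(-1)))) + 1/4565 = (-171 + 2/(79 + 2*(4 - 1/2))) + 1/4565 = (-171 + 2/(79 + 2*(7/2))) + 1/4565 = (-171 + 2/(79 + 7)) + 1/4565 = (-171 + 2/86) + 1/4565 = (-171 + 2*(1/86)) + 1/4565 = (-171 + 1/43) + 1/4565 = -7352/43 + 1/4565 = -33561837/196295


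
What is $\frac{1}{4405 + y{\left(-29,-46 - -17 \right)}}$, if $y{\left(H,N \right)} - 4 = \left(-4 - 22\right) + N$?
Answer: $\frac{1}{4354} \approx 0.00022967$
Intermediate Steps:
$y{\left(H,N \right)} = -22 + N$ ($y{\left(H,N \right)} = 4 + \left(\left(-4 - 22\right) + N\right) = 4 + \left(-26 + N\right) = -22 + N$)
$\frac{1}{4405 + y{\left(-29,-46 - -17 \right)}} = \frac{1}{4405 - 51} = \frac{1}{4354}$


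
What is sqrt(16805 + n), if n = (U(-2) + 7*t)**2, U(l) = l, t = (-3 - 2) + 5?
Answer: sqrt(16809) ≈ 129.65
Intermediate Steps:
t = 0 (t = -5 + 5 = 0)
n = 4 (n = (-2 + 7*0)**2 = (-2 + 0)**2 = (-2)**2 = 4)
sqrt(16805 + n) = sqrt(16805 + 4) = sqrt(16809)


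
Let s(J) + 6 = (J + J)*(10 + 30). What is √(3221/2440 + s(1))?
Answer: √112106410/1220 ≈ 8.6787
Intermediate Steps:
s(J) = -6 + 80*J (s(J) = -6 + (J + J)*(10 + 30) = -6 + (2*J)*40 = -6 + 80*J)
√(3221/2440 + s(1)) = √(3221/2440 + (-6 + 80*1)) = √(3221*(1/2440) + (-6 + 80)) = √(3221/2440 + 74) = √(183781/2440) = √112106410/1220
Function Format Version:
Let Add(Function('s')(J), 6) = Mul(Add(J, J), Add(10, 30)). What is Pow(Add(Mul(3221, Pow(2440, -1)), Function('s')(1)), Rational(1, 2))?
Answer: Mul(Rational(1, 1220), Pow(112106410, Rational(1, 2))) ≈ 8.6787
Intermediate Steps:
Function('s')(J) = Add(-6, Mul(80, J)) (Function('s')(J) = Add(-6, Mul(Add(J, J), Add(10, 30))) = Add(-6, Mul(Mul(2, J), 40)) = Add(-6, Mul(80, J)))
Pow(Add(Mul(3221, Pow(2440, -1)), Function('s')(1)), Rational(1, 2)) = Pow(Add(Mul(3221, Pow(2440, -1)), Add(-6, Mul(80, 1))), Rational(1, 2)) = Pow(Add(Mul(3221, Rational(1, 2440)), Add(-6, 80)), Rational(1, 2)) = Pow(Add(Rational(3221, 2440), 74), Rational(1, 2)) = Pow(Rational(183781, 2440), Rational(1, 2)) = Mul(Rational(1, 1220), Pow(112106410, Rational(1, 2)))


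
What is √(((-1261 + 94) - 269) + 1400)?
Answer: 6*I ≈ 6.0*I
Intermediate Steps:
√(((-1261 + 94) - 269) + 1400) = √((-1167 - 269) + 1400) = √(-1436 + 1400) = √(-36) = 6*I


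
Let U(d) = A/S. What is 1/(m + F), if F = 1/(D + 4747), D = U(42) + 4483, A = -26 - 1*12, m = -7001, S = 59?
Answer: -544532/3812268473 ≈ -0.00014284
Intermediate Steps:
A = -38 (A = -26 - 12 = -38)
U(d) = -38/59
D = 264459/59 (D = -38/59 + 4483 = 264459/59 ≈ 4482.4)
F = 59/544532 (F = 1/(264459/59 + 4747) = 1/(544532/59) = 59/544532 ≈ 0.00010835)
1/(m + F) = 1/(-7001 + 59/544532) = 1/(-3812268473/544532) = -544532/3812268473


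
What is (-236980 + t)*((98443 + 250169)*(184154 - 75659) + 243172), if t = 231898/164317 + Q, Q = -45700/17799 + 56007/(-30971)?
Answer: -811905167267684745128164674848/90580211102793 ≈ -8.9634e+15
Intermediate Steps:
Q = -2412243293/551252829 (Q = -45700*1/17799 + 56007*(-1/30971) = -45700/17799 - 56007/30971 = -2412243293/551252829 ≈ -4.3759)
t = -268538152636439/90580211102793 (t = 231898/164317 - 2412243293/551252829 = -268538152636439/90580211102793 ≈ -2.9646)
(-236980 + t)*((98443 + 250169)*(184154 - 75659) + 243172) = (-236980 - 268538152636439/90580211102793)*((98443 + 250169)*(184154 - 75659) + 243172) = -21465966965292521579*(348612*108495 + 243172)/90580211102793 = -21465966965292521579*(37822658940 + 243172)/90580211102793 = -21465966965292521579/90580211102793*37822902112 = -811905167267684745128164674848/90580211102793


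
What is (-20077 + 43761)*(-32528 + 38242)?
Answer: 135330376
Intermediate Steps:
(-20077 + 43761)*(-32528 + 38242) = 23684*5714 = 135330376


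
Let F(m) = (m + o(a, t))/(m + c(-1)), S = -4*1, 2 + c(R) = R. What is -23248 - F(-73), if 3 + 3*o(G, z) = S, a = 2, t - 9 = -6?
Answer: -2650385/114 ≈ -23249.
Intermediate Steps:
t = 3 (t = 9 - 6 = 3)
c(R) = -2 + R
S = -4
o(G, z) = -7/3 (o(G, z) = -1 + (1/3)*(-4) = -1 - 4/3 = -7/3)
F(m) = (-7/3 + m)/(-3 + m) (F(m) = (m - 7/3)/(m + (-2 - 1)) = (-7/3 + m)/(m - 3) = (-7/3 + m)/(-3 + m))
-23248 - F(-73) = -23248 - (-7/3 - 73)/(-3 - 73) = -23248 - (-226)/((-76)*3) = -23248 - (-1)*(-226)/(76*3) = -23248 - 1*113/114 = -23248 - 113/114 = -2650385/114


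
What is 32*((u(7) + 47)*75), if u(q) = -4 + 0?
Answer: 103200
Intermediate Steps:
u(q) = -4
32*((u(7) + 47)*75) = 32*((-4 + 47)*75) = 32*(43*75) = 32*3225 = 103200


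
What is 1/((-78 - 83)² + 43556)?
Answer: 1/69477 ≈ 1.4393e-5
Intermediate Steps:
1/((-78 - 83)² + 43556) = 1/((-161)² + 43556) = 1/(25921 + 43556) = 1/69477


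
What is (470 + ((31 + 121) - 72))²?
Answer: 302500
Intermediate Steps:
(470 + ((31 + 121) - 72))² = (470 + (152 - 72))² = (470 + 80)² = 550² = 302500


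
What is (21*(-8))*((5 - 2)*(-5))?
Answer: 2520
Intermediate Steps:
(21*(-8))*((5 - 2)*(-5)) = -504*(-5) = -168*(-15) = 2520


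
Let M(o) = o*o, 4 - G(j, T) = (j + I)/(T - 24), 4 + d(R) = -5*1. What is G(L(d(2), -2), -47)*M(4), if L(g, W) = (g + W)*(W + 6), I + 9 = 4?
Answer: 3760/71 ≈ 52.958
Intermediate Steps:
I = -5 (I = -9 + 4 = -5)
d(R) = -9 (d(R) = -4 - 5*1 = -4 - 5 = -9)
L(g, W) = (6 + W)*(W + g) (L(g, W) = (W + g)*(6 + W) = (6 + W)*(W + g))
G(j, T) = 4 - (-5 + j)/(-24 + T) (G(j, T) = 4 - (j - 5)/(T - 24) = 4 - (-5 + j)/(-24 + T))
M(o) = o**2
G(L(d(2), -2), -47)*M(4) = ((-91 - ((-2)**2 + 6*(-2) + 6*(-9) - 2*(-9)) + 4*(-47))/(-24 - 47))*4**2 = ((-91 - (4 - 12 - 54 + 18) - 188)/(-71))*16 = -(-91 - 1*(-44) - 188)/71*16 = -(-91 + 44 - 188)/71*16 = -1/71*(-235)*16 = (235/71)*16 = 3760/71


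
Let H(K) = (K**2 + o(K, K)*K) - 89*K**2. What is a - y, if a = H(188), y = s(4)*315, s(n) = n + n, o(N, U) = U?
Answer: -3077448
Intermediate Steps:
s(n) = 2*n
y = 2520 (y = (2*4)*315 = 8*315 = 2520)
H(K) = -87*K**2 (H(K) = (K**2 + K*K) - 89*K**2 = (K**2 + K**2) - 89*K**2 = 2*K**2 - 89*K**2 = -87*K**2)
a = -3074928 (a = -87*188**2 = -87*35344 = -3074928)
a - y = -3074928 - 1*2520 = -3074928 - 2520 = -3077448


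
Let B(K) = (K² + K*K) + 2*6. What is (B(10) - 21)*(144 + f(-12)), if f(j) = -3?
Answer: 26931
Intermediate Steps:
B(K) = 12 + 2*K² (B(K) = (K² + K²) + 12 = 2*K² + 12 = 12 + 2*K²)
(B(10) - 21)*(144 + f(-12)) = ((12 + 2*10²) - 21)*(144 - 3) = ((12 + 2*100) - 21)*141 = ((12 + 200) - 21)*141 = (212 - 21)*141 = 191*141 = 26931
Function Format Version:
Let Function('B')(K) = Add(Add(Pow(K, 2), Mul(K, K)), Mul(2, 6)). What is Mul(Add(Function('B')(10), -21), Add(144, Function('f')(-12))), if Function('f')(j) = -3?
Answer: 26931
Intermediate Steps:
Function('B')(K) = Add(12, Mul(2, Pow(K, 2))) (Function('B')(K) = Add(Add(Pow(K, 2), Pow(K, 2)), 12) = Add(Mul(2, Pow(K, 2)), 12) = Add(12, Mul(2, Pow(K, 2))))
Mul(Add(Function('B')(10), -21), Add(144, Function('f')(-12))) = Mul(Add(Add(12, Mul(2, Pow(10, 2))), -21), Add(144, -3)) = Mul(Add(Add(12, Mul(2, 100)), -21), 141) = Mul(Add(Add(12, 200), -21), 141) = Mul(Add(212, -21), 141) = Mul(191, 141) = 26931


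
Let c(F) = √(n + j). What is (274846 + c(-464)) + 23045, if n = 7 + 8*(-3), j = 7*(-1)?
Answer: 297891 + 2*I*√6 ≈ 2.9789e+5 + 4.899*I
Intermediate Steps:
j = -7
n = -17 (n = 7 - 24 = -17)
c(F) = 2*I*√6 (c(F) = √(-17 - 7) = √(-24) = 2*I*√6)
(274846 + c(-464)) + 23045 = (274846 + 2*I*√6) + 23045 = 297891 + 2*I*√6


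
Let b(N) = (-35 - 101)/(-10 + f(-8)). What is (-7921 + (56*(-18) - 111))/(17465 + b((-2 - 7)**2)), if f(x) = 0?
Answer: -45200/87393 ≈ -0.51720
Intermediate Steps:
b(N) = 68/5 (b(N) = (-35 - 101)/(-10 + 0) = -136/(-10) = -136*(-1/10) = 68/5)
(-7921 + (56*(-18) - 111))/(17465 + b((-2 - 7)**2)) = (-7921 + (56*(-18) - 111))/(17465 + 68/5) = (-7921 + (-1008 - 111))/(87393/5) = (-7921 - 1119)*(5/87393) = -9040*5/87393 = -45200/87393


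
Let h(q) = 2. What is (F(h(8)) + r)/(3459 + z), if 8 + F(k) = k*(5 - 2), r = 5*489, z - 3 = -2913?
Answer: 2443/549 ≈ 4.4499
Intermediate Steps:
z = -2910 (z = 3 - 2913 = -2910)
r = 2445
F(k) = -8 + 3*k (F(k) = -8 + k*(5 - 2) = -8 + k*3 = -8 + 3*k)
(F(h(8)) + r)/(3459 + z) = ((-8 + 3*2) + 2445)/(3459 - 2910) = ((-8 + 6) + 2445)/549 = (-2 + 2445)*(1/549) = 2443*(1/549) = 2443/549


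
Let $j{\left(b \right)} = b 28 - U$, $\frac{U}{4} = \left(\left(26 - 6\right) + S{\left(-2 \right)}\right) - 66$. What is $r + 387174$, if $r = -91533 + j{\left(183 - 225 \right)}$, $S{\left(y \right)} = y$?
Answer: $294657$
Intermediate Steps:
$U = -192$ ($U = 4 \left(\left(\left(26 - 6\right) - 2\right) - 66\right) = 4 \left(\left(20 - 2\right) - 66\right) = 4 \left(18 - 66\right) = 4 \left(-48\right) = -192$)
$j{\left(b \right)} = 192 + 28 b$ ($j{\left(b \right)} = b 28 - -192 = 28 b + 192 = 192 + 28 b$)
$r = -92517$ ($r = -91533 + \left(192 + 28 \left(183 - 225\right)\right) = -91533 + \left(192 + 28 \left(-42\right)\right) = -91533 + \left(192 - 1176\right) = -91533 - 984 = -92517$)
$r + 387174 = -92517 + 387174 = 294657$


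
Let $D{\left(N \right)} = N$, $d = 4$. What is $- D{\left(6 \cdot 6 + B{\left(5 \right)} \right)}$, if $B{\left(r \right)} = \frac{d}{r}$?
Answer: $- \frac{184}{5} \approx -36.8$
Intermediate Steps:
$B{\left(r \right)} = \frac{4}{r}$
$- D{\left(6 \cdot 6 + B{\left(5 \right)} \right)} = - (6 \cdot 6 + \frac{4}{5}) = - (36 + 4 \cdot \frac{1}{5}) = - (36 + \frac{4}{5}) = \left(-1\right) \frac{184}{5} = - \frac{184}{5}$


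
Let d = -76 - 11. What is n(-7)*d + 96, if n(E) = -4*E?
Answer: -2340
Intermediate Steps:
d = -87
n(-7)*d + 96 = -4*(-7)*(-87) + 96 = 28*(-87) + 96 = -2436 + 96 = -2340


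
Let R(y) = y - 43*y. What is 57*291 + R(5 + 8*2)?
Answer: 15705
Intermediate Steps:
R(y) = -42*y (R(y) = y - 43*y = -42*y)
57*291 + R(5 + 8*2) = 57*291 - 42*(5 + 8*2) = 16587 - 42*(5 + 16) = 16587 - 42*21 = 16587 - 882 = 15705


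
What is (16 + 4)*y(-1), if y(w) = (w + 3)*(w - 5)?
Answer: -240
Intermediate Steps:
y(w) = (-5 + w)*(3 + w) (y(w) = (3 + w)*(-5 + w) = (-5 + w)*(3 + w))
(16 + 4)*y(-1) = (16 + 4)*(-15 + (-1)² - 2*(-1)) = 20*(-15 + 1 + 2) = 20*(-12) = -240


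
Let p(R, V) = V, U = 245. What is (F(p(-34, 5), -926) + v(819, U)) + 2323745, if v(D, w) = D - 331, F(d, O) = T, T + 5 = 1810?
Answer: 2326038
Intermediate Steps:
T = 1805 (T = -5 + 1810 = 1805)
F(d, O) = 1805
v(D, w) = -331 + D
(F(p(-34, 5), -926) + v(819, U)) + 2323745 = (1805 + (-331 + 819)) + 2323745 = (1805 + 488) + 2323745 = 2293 + 2323745 = 2326038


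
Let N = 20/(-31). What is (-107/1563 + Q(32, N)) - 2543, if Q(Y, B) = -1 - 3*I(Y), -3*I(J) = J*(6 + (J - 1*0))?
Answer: -2075771/1563 ≈ -1328.1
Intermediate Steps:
I(J) = -J*(6 + J)/3 (I(J) = -J*(6 + (J - 1*0))/3 = -J*(6 + (J + 0))/3 = -J*(6 + J)/3)
N = -20/31 (N = 20*(-1/31) = -20/31 ≈ -0.64516)
Q(Y, B) = -1 + Y*(6 + Y) (Q(Y, B) = -1 - (-1)*Y*(6 + Y) = -1 + Y*(6 + Y))
(-107/1563 + Q(32, N)) - 2543 = (-107/1563 + (-1 + 32*(6 + 32))) - 2543 = (-107*1/1563 + (-1 + 32*38)) - 2543 = (-107/1563 + (-1 + 1216)) - 2543 = (-107/1563 + 1215) - 2543 = 1898938/1563 - 2543 = -2075771/1563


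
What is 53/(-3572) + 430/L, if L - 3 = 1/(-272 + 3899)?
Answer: 2785175087/19435252 ≈ 143.31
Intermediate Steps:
L = 10882/3627 (L = 3 + 1/(-272 + 3899) = 3 + 1/3627 = 10882/3627 ≈ 3.0003)
53/(-3572) + 430/L = 53/(-3572) + 430/(10882/3627) = 53*(-1/3572) + 430*(3627/10882) = -53/3572 + 779805/5441 = 2785175087/19435252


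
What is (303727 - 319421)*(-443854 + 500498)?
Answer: -888970936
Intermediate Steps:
(303727 - 319421)*(-443854 + 500498) = -15694*56644 = -888970936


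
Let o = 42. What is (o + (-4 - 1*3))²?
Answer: 1225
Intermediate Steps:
(o + (-4 - 1*3))² = (42 + (-4 - 1*3))² = (42 + (-4 - 3))² = (42 - 7)² = 35² = 1225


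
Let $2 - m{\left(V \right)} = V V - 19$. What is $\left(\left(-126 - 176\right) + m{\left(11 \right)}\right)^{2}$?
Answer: $161604$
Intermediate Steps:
$m{\left(V \right)} = 21 - V^{2}$ ($m{\left(V \right)} = 2 - \left(V V - 19\right) = 2 - \left(V^{2} - 19\right) = 2 - \left(-19 + V^{2}\right) = 21 - V^{2}$)
$\left(\left(-126 - 176\right) + m{\left(11 \right)}\right)^{2} = \left(\left(-126 - 176\right) + \left(21 - 11^{2}\right)\right)^{2} = \left(\left(-126 - 176\right) + \left(21 - 121\right)\right)^{2} = \left(-302 + \left(21 - 121\right)\right)^{2} = \left(-302 - 100\right)^{2} = \left(-402\right)^{2} = 161604$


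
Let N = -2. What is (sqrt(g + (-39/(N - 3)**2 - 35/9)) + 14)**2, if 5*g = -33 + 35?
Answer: 42964/225 + 112*I*sqrt(71)/15 ≈ 190.95 + 62.915*I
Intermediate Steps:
g = 2/5 (g = (-33 + 35)/5 = (1/5)*2 = 2/5 ≈ 0.40000)
(sqrt(g + (-39/(N - 3)**2 - 35/9)) + 14)**2 = (sqrt(2/5 + (-39/(-2 - 3)**2 - 35/9)) + 14)**2 = (sqrt(2/5 + (-39/((-5)**2) - 35*1/9)) + 14)**2 = (sqrt(2/5 + (-39/25 - 35/9)) + 14)**2 = (sqrt(2/5 - 1226/225) + 14)**2 = (sqrt(-1136/225) + 14)**2 = (4*I*sqrt(71)/15 + 14)**2 = (14 + 4*I*sqrt(71)/15)**2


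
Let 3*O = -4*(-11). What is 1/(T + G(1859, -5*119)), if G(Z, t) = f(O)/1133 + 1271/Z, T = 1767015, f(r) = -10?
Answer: 191477/338342860378 ≈ 5.6593e-7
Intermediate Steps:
O = 44/3 (O = (-4*(-11))/3 = (⅓)*44 = 44/3 ≈ 14.667)
G(Z, t) = -10/1133 + 1271/Z
1/(T + G(1859, -5*119)) = 1/(1767015 + (-10/1133 + 1271/1859)) = 1/(1767015 + 129223/191477) = 1/(338342860378/191477) = 191477/338342860378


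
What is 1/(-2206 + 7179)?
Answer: 1/4973 ≈ 0.00020109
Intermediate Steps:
1/(-2206 + 7179) = 1/4973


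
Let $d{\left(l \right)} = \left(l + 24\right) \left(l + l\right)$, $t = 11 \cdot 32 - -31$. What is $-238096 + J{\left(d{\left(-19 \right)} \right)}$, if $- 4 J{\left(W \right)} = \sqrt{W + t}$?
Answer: $-238096 - \frac{\sqrt{193}}{4} \approx -2.381 \cdot 10^{5}$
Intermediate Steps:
$t = 383$ ($t = 352 + 31 = 383$)
$d{\left(l \right)} = 2 l \left(24 + l\right)$ ($d{\left(l \right)} = \left(24 + l\right) 2 l = 2 l \left(24 + l\right)$)
$J{\left(W \right)} = - \frac{\sqrt{383 + W}}{4}$ ($J{\left(W \right)} = - \frac{\sqrt{W + 383}}{4} = - \frac{\sqrt{383 + W}}{4}$)
$-238096 + J{\left(d{\left(-19 \right)} \right)} = -238096 - \frac{\sqrt{383 + 2 \left(-19\right) \left(24 - 19\right)}}{4} = -238096 - \frac{\sqrt{383 + 2 \left(-19\right) 5}}{4} = -238096 - \frac{\sqrt{383 - 190}}{4} = -238096 - \frac{\sqrt{193}}{4}$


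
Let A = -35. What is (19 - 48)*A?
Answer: 1015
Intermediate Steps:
(19 - 48)*A = (19 - 48)*(-35) = -29*(-35) = 1015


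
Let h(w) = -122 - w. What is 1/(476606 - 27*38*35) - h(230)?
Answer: 155124993/440696 ≈ 352.00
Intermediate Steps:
1/(476606 - 27*38*35) - h(230) = 1/(476606 - 27*38*35) - (-122 - 1*230) = 1/(476606 - 1026*35) - (-122 - 230) = 1/(476606 - 35910) - 1*(-352) = 1/440696 + 352 = 155124993/440696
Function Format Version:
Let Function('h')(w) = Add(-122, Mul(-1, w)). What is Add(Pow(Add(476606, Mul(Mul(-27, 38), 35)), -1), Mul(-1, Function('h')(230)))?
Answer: Rational(155124993, 440696) ≈ 352.00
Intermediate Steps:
Add(Pow(Add(476606, Mul(Mul(-27, 38), 35)), -1), Mul(-1, Function('h')(230))) = Add(Pow(Add(476606, Mul(Mul(-27, 38), 35)), -1), Mul(-1, Add(-122, Mul(-1, 230)))) = Add(Pow(Add(476606, Mul(-1026, 35)), -1), Mul(-1, Add(-122, -230))) = Add(Pow(Add(476606, -35910), -1), Mul(-1, -352)) = Add(Pow(440696, -1), 352) = Add(Rational(1, 440696), 352) = Rational(155124993, 440696)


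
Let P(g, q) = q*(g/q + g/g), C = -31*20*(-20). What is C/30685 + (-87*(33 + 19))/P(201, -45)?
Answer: -175493/6137 ≈ -28.596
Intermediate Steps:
C = 12400 (C = -620*(-20) = 12400)
P(g, q) = q*(1 + g/q) (P(g, q) = q*(g/q + 1) = q*(1 + g/q))
C/30685 + (-87*(33 + 19))/P(201, -45) = 12400/30685 + (-87*(33 + 19))/(201 - 45) = 12400*(1/30685) - 87*52/156 = 2480/6137 - 4524*1/156 = 2480/6137 - 29 = -175493/6137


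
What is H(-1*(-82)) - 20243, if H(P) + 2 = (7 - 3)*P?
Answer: -19917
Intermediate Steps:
H(P) = -2 + 4*P (H(P) = -2 + (7 - 3)*P = -2 + 4*P)
H(-1*(-82)) - 20243 = (-2 + 4*(-1*(-82))) - 20243 = (-2 + 4*82) - 20243 = (-2 + 328) - 20243 = 326 - 20243 = -19917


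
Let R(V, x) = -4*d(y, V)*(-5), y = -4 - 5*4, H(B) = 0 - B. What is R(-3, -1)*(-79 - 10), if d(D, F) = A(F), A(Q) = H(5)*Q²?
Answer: 80100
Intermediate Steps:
H(B) = -B
y = -24 (y = -4 - 20 = -24)
A(Q) = -5*Q² (A(Q) = (-1*5)*Q² = -5*Q²)
d(D, F) = -5*F²
R(V, x) = -100*V² (R(V, x) = -(-20)*V²*(-5) = (20*V²)*(-5) = -100*V²)
R(-3, -1)*(-79 - 10) = (-100*(-3)²)*(-79 - 10) = -100*9*(-89) = -900*(-89) = 80100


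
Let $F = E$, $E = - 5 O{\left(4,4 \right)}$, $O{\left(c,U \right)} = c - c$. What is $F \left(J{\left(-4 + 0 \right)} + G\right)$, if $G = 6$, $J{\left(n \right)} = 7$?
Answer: $0$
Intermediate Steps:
$O{\left(c,U \right)} = 0$
$E = 0$ ($E = \left(-5\right) 0 = 0$)
$F = 0$
$F \left(J{\left(-4 + 0 \right)} + G\right) = 0 \left(7 + 6\right) = 0 \cdot 13 = 0$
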